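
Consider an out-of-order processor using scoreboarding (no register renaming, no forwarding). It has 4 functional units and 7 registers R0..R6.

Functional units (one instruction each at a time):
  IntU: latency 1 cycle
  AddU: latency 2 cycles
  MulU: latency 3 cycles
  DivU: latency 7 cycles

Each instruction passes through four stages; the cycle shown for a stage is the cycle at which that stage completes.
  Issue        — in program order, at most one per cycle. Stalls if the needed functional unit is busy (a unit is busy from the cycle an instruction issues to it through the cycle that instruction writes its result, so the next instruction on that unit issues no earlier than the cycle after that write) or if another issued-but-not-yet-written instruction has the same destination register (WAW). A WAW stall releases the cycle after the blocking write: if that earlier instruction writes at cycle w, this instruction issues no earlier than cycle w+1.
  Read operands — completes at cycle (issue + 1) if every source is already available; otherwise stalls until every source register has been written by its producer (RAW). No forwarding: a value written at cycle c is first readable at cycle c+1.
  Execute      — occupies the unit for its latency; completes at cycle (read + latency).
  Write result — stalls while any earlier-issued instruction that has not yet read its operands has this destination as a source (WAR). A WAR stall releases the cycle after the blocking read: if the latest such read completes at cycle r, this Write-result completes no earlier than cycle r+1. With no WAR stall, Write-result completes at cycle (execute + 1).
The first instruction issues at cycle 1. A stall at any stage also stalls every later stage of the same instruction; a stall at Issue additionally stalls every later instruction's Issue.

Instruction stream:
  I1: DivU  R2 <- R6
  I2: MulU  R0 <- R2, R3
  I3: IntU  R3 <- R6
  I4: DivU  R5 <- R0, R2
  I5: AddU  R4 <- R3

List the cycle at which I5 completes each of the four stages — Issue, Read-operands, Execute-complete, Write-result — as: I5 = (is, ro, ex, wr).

I5 = (12, 13, 15, 16)

I1: IS=1 RO=2 EX=9 WR=10
I2: IS=2 RO=11 EX=14 WR=15  [RAW R2: wait I1 write@10]
I3: IS=3 RO=4 EX=5 WR=12  [WAR R3: wait I2 read@11]
I4: IS=11 RO=16 EX=23 WR=24  [struct: DivU busy until I1 writes@10; RAW R0: wait I2 write@15]
I5: IS=12 RO=13 EX=15 WR=16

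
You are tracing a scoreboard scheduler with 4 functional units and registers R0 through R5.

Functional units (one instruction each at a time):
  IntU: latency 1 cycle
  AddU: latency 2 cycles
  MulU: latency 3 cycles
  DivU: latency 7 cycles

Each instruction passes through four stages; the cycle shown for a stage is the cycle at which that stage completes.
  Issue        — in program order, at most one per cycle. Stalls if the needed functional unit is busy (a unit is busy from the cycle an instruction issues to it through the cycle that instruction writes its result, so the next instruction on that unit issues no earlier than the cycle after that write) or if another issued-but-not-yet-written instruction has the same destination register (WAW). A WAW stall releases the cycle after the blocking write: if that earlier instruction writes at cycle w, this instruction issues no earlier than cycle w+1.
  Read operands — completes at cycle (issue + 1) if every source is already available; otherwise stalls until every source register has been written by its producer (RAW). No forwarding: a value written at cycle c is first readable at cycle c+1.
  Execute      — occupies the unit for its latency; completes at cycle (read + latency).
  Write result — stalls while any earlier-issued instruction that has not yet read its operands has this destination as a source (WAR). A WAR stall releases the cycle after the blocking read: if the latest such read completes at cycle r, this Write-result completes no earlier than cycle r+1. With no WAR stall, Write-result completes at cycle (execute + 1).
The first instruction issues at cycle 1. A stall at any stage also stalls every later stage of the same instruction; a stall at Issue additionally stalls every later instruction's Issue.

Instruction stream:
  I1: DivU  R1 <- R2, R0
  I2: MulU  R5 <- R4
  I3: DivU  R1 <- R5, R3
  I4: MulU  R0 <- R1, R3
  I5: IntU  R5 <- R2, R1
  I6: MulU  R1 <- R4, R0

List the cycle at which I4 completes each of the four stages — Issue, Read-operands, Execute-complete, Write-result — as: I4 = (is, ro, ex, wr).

I4 = (12, 21, 24, 25)

1) issue 1, read 2, done 9, write 10
2) issue 2, read 3, done 6, write 7
3) issue 11, read 12, done 19, write 20  <struct: DivU busy until I1 writes@10>
4) issue 12, read 21, done 24, write 25  <RAW R1: wait I3 write@20>
5) issue 13, read 21, done 22, write 23  <RAW R1: wait I3 write@20>
6) issue 26, read 27, done 30, write 31  <struct: MulU busy until I4 writes@25>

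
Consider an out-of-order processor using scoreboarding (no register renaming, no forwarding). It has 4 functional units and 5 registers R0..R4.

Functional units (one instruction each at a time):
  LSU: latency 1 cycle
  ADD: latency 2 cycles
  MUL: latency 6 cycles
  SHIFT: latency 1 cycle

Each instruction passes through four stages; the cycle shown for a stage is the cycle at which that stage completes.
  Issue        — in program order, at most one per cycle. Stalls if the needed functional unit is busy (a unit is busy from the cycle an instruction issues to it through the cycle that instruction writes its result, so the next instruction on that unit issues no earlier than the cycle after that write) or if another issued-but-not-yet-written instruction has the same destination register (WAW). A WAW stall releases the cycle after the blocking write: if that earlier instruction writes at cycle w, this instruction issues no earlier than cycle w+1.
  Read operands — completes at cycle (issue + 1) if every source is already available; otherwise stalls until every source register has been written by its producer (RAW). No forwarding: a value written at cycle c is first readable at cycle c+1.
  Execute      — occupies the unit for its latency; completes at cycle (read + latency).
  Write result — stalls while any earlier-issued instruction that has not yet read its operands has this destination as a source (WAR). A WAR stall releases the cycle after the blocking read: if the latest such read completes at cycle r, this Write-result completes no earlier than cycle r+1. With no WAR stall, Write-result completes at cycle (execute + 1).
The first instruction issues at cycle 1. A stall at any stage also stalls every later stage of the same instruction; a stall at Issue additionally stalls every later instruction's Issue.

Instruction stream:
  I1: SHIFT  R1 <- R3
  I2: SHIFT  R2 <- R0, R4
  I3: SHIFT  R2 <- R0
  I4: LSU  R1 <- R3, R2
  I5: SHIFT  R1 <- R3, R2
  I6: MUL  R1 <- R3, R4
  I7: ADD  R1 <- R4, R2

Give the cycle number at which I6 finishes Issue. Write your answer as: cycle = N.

cycle = 20

[1] I1 issues→SHIFT
[2] I1 reads
[3] I1 exec-done
[4] I1 writes R1
[5] I2 issues→SHIFT
[6] I2 reads
[7] I2 exec-done
[8] I2 writes R2
[9] I3 issues→SHIFT
[10] I3 reads | I4 issues→LSU
[11] I3 exec-done
[12] I3 writes R2
[13] I4 reads
[14] I4 exec-done
[15] I4 writes R1
[16] I5 issues→SHIFT
[17] I5 reads
[18] I5 exec-done
[19] I5 writes R1
[20] I6 issues→MUL
[21] I6 reads
[27] I6 exec-done
[28] I6 writes R1
[29] I7 issues→ADD
[30] I7 reads
[32] I7 exec-done
[33] I7 writes R1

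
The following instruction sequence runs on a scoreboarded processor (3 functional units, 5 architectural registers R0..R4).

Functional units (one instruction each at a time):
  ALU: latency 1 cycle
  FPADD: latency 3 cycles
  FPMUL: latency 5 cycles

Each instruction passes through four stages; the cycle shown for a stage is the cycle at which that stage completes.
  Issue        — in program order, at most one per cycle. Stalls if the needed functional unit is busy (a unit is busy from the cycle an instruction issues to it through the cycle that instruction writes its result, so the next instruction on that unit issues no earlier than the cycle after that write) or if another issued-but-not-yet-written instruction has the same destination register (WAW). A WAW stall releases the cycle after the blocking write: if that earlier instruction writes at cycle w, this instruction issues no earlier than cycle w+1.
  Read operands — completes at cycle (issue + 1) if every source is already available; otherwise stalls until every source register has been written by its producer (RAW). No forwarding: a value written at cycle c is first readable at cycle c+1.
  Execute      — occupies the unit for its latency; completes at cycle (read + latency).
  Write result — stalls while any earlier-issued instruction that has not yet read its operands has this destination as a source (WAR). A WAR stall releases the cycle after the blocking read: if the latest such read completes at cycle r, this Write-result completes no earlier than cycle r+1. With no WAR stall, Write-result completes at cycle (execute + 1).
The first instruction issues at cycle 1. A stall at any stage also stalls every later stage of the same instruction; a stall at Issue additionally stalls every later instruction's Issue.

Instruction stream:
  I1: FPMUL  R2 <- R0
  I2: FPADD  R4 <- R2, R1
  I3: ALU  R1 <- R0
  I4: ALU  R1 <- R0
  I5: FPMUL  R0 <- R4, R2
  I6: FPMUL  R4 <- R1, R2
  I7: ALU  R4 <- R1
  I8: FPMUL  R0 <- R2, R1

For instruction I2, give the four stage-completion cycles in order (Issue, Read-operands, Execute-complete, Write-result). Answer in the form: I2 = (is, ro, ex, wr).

I2 = (2, 9, 12, 13)

c1: I1 dispatched to FPMUL
c2: I1 operands ready, I2 dispatched to FPADD
c3: I3 dispatched to ALU
c4: I3 operands ready
c5: I3 complete
c7: I1 complete
c8: R2←I1
c9: I2 operands ready
c10: R1←I3
c11: I4 dispatched to ALU
c12: I2 complete, I4 operands ready, I5 dispatched to FPMUL
c13: R4←I2, I4 complete
c14: R1←I4, I5 operands ready
c19: I5 complete
c20: R0←I5
c21: I6 dispatched to FPMUL
c22: I6 operands ready
c27: I6 complete
c28: R4←I6
c29: I7 dispatched to ALU
c30: I7 operands ready, I8 dispatched to FPMUL
c31: I7 complete, I8 operands ready
c32: R4←I7
c36: I8 complete
c37: R0←I8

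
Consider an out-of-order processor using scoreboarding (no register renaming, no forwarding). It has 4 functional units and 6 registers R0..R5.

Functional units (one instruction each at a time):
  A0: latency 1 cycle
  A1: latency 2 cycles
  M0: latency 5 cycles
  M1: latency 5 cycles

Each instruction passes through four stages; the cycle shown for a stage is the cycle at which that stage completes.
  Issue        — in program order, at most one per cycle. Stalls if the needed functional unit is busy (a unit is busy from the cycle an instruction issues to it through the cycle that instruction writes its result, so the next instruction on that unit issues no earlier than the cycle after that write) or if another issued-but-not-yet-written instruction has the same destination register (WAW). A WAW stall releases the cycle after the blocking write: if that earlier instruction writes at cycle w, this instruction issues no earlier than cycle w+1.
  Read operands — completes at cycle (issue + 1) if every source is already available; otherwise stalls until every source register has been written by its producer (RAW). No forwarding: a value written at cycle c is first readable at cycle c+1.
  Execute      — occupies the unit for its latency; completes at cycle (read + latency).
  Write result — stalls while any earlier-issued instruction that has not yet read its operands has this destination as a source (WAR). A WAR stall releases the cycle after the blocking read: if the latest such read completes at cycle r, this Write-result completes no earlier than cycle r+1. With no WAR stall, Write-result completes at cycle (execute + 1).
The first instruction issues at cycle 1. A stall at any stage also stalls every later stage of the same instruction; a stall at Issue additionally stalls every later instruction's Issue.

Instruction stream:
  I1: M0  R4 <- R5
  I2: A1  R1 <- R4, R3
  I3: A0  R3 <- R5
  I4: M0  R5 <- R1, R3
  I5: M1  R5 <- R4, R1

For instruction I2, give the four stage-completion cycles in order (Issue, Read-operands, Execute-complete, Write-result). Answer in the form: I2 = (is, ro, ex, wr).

I2 = (2, 9, 11, 12)

[1] issue I1 (M0)
[2] I1 read-ops; issue I2 (A1)
[3] issue I3 (A0)
[4] I3 read-ops
[5] I3 finished on A0
[7] I1 finished on M0
[8] I1→R4
[9] I2 read-ops; issue I4 (M0)
[10] I3→R3
[11] I2 finished on A1
[12] I2→R1
[13] I4 read-ops
[18] I4 finished on M0
[19] I4→R5
[20] issue I5 (M1)
[21] I5 read-ops
[26] I5 finished on M1
[27] I5→R5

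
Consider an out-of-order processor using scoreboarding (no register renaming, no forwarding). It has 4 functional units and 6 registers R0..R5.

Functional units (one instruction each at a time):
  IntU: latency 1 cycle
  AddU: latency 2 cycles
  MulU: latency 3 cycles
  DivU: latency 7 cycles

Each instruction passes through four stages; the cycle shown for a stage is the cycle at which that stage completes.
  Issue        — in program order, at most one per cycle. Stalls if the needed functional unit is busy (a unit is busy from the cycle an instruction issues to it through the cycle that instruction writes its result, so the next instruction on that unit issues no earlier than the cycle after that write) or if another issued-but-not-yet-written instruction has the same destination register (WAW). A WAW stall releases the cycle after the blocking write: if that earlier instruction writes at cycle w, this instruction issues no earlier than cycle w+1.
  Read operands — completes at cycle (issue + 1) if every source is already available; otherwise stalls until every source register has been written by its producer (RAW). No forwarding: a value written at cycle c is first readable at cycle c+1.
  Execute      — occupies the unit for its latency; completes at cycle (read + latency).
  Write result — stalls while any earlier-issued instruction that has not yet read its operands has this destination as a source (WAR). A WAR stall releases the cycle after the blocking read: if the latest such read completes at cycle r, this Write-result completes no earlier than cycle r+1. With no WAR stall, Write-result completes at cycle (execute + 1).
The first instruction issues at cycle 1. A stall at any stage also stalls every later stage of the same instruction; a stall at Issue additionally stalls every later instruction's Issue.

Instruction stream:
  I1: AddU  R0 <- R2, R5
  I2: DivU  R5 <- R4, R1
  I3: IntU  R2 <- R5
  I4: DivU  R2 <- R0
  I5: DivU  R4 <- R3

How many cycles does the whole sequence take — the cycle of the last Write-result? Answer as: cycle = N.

I1  is:1  ro:2  ex:4  wr:5
I2  is:2  ro:3  ex:10  wr:11
I3  is:3  ro:12  ex:13  wr:14  — RAW R5: wait I2 write@11
I4  is:15  ro:16  ex:23  wr:24  — WAW R2: wait I3 write@14
I5  is:25  ro:26  ex:33  wr:34  — struct: DivU busy until I4 writes@24

cycle = 34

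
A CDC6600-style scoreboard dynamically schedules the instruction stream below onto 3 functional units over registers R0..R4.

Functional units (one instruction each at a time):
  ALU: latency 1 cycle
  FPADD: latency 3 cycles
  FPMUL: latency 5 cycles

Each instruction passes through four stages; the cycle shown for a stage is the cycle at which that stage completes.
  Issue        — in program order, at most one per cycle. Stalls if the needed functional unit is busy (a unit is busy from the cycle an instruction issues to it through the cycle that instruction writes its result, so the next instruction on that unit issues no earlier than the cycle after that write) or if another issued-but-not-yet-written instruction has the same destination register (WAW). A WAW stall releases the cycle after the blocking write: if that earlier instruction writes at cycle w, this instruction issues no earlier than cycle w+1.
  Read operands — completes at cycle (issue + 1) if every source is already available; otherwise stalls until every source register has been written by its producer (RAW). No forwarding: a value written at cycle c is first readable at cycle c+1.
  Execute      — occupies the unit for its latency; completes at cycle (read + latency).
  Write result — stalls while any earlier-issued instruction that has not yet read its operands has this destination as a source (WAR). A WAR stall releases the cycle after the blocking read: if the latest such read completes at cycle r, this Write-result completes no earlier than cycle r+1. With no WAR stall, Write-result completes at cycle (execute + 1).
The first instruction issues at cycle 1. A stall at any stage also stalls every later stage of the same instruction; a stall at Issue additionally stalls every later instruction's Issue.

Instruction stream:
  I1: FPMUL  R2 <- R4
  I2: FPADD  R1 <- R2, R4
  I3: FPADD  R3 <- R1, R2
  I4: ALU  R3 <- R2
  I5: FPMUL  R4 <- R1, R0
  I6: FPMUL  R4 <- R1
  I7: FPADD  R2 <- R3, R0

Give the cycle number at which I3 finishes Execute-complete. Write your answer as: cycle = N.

  I1 | 1 | 2 | 7 | 8
  I2 | 2 | 9 | 12 | 13   RAW R2: wait I1 write@8
  I3 | 14 | 15 | 18 | 19   struct: FPADD busy until I2 writes@13
  I4 | 20 | 21 | 22 | 23   WAW R3: wait I3 write@19
  I5 | 21 | 22 | 27 | 28
  I6 | 29 | 30 | 35 | 36   struct: FPMUL busy until I5 writes@28
  I7 | 30 | 31 | 34 | 35

cycle = 18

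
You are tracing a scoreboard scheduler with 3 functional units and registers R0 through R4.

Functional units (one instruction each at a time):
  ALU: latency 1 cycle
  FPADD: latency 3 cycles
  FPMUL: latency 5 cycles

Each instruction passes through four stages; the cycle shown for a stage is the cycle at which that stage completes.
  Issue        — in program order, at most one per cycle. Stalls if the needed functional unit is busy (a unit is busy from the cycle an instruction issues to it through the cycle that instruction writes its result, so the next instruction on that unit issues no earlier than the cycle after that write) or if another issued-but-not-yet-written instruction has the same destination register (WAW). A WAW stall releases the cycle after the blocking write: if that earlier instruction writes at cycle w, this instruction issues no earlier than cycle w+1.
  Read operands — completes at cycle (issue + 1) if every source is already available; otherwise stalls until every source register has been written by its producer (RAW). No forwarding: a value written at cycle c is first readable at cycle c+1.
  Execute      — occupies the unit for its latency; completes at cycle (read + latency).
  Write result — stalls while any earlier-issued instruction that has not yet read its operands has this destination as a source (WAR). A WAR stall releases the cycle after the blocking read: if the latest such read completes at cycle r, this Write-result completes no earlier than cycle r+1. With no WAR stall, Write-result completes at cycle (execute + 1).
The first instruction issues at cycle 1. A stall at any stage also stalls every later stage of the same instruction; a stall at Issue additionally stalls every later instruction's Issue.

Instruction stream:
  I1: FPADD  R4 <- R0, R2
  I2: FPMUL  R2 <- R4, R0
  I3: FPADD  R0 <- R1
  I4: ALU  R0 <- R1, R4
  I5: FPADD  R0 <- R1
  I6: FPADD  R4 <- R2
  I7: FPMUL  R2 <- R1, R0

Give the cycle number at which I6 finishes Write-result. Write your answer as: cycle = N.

cycle = 28

[1] I1 issues→FPADD
[2] I1 reads; I2 issues→FPMUL
[5] I1 exec-done
[6] I1 writes R4
[7] I2 reads; I3 issues→FPADD
[8] I3 reads
[11] I3 exec-done
[12] I2 exec-done; I3 writes R0
[13] I2 writes R2; I4 issues→ALU
[14] I4 reads
[15] I4 exec-done
[16] I4 writes R0
[17] I5 issues→FPADD
[18] I5 reads
[21] I5 exec-done
[22] I5 writes R0
[23] I6 issues→FPADD
[24] I6 reads; I7 issues→FPMUL
[25] I7 reads
[27] I6 exec-done
[28] I6 writes R4
[30] I7 exec-done
[31] I7 writes R2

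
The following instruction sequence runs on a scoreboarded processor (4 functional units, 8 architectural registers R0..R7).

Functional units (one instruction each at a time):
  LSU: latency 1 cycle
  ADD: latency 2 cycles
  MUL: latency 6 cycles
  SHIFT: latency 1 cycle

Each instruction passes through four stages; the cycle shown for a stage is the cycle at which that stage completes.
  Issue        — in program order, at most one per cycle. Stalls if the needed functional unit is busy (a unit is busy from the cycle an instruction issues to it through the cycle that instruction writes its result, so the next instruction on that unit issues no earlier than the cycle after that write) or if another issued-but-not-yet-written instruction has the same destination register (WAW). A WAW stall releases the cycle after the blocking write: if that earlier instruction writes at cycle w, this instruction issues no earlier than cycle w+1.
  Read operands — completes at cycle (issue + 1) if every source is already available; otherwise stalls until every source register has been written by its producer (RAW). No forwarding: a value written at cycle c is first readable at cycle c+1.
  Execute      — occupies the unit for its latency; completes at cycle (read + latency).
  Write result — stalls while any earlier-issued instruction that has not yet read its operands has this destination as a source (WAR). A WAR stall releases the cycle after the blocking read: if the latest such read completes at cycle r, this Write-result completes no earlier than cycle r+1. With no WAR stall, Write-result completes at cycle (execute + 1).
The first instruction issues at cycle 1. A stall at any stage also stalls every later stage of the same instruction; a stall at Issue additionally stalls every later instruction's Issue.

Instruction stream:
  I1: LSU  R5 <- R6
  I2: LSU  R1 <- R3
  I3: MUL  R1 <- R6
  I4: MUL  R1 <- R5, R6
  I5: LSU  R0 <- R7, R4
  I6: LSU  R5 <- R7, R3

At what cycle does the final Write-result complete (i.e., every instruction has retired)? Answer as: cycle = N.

t=1  I1 issues→LSU
t=2  I1 reads
t=3  I1 exec-done
t=4  I1 writes R5
t=5  I2 issues→LSU
t=6  I2 reads
t=7  I2 exec-done
t=8  I2 writes R1
t=9  I3 issues→MUL
t=10  I3 reads
t=16  I3 exec-done
t=17  I3 writes R1
t=18  I4 issues→MUL
t=19  I4 reads; I5 issues→LSU
t=20  I5 reads
t=21  I5 exec-done
t=22  I5 writes R0
t=23  I6 issues→LSU
t=24  I6 reads
t=25  I4 exec-done; I6 exec-done
t=26  I4 writes R1; I6 writes R5

cycle = 26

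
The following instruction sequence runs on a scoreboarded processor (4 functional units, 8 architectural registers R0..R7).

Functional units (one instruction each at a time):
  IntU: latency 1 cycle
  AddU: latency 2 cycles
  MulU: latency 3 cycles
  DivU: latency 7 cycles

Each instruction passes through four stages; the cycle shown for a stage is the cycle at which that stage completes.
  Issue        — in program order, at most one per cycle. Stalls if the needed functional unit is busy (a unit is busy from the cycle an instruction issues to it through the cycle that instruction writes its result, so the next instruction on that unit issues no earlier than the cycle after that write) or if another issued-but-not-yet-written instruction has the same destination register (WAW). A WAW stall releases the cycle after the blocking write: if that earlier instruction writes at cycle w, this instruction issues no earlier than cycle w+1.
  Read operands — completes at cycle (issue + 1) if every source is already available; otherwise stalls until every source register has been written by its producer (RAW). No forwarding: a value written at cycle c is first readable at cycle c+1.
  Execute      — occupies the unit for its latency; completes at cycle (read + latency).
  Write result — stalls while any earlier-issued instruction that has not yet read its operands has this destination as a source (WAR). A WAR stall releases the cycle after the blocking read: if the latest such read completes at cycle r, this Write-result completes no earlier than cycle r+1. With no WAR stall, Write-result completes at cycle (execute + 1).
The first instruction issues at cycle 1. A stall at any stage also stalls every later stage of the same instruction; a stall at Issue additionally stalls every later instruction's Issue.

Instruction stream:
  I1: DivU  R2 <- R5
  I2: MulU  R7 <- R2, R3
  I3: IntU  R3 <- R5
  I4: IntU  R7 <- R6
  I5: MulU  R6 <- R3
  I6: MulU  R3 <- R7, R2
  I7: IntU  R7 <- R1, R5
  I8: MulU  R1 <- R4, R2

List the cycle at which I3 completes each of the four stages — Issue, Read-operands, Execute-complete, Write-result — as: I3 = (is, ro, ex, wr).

1) issue 1, read 2, done 9, write 10
2) issue 2, read 11, done 14, write 15  <RAW R2: wait I1 write@10>
3) issue 3, read 4, done 5, write 12  <WAR R3: wait I2 read@11>
4) issue 16, read 17, done 18, write 19  <WAW R7: wait I2 write@15>
5) issue 17, read 18, done 21, write 22
6) issue 23, read 24, done 27, write 28  <struct: MulU busy until I5 writes@22>
7) issue 24, read 25, done 26, write 27
8) issue 29, read 30, done 33, write 34  <struct: MulU busy until I6 writes@28>

I3 = (3, 4, 5, 12)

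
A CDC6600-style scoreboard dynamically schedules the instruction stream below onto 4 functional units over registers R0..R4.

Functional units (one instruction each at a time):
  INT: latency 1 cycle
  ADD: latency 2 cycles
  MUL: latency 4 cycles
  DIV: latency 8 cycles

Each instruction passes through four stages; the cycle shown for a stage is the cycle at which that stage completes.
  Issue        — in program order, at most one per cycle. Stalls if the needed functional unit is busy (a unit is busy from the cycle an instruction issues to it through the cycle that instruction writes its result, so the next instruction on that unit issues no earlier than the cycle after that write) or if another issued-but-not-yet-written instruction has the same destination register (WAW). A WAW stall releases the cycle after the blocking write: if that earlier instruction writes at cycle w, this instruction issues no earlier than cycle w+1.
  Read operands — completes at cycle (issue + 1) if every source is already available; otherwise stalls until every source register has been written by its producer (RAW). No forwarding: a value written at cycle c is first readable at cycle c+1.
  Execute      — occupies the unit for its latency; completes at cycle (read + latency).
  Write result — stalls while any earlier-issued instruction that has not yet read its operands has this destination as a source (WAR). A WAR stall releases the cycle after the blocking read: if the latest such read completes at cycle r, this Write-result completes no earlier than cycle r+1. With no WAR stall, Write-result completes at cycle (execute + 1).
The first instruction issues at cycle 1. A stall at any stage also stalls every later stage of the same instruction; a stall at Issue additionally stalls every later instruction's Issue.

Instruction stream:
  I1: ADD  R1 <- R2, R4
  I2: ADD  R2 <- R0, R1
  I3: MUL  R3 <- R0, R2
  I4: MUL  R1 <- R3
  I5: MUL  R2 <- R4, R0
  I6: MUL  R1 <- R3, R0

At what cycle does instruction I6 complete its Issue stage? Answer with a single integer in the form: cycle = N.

cycle = 31

[1] I1→ADD
[2] I1 RO
[4] I1 EX
[5] I1 WR R1
[6] I2→ADD
[7] I2 RO · I3→MUL
[9] I2 EX
[10] I2 WR R2
[11] I3 RO
[15] I3 EX
[16] I3 WR R3
[17] I4→MUL
[18] I4 RO
[22] I4 EX
[23] I4 WR R1
[24] I5→MUL
[25] I5 RO
[29] I5 EX
[30] I5 WR R2
[31] I6→MUL
[32] I6 RO
[36] I6 EX
[37] I6 WR R1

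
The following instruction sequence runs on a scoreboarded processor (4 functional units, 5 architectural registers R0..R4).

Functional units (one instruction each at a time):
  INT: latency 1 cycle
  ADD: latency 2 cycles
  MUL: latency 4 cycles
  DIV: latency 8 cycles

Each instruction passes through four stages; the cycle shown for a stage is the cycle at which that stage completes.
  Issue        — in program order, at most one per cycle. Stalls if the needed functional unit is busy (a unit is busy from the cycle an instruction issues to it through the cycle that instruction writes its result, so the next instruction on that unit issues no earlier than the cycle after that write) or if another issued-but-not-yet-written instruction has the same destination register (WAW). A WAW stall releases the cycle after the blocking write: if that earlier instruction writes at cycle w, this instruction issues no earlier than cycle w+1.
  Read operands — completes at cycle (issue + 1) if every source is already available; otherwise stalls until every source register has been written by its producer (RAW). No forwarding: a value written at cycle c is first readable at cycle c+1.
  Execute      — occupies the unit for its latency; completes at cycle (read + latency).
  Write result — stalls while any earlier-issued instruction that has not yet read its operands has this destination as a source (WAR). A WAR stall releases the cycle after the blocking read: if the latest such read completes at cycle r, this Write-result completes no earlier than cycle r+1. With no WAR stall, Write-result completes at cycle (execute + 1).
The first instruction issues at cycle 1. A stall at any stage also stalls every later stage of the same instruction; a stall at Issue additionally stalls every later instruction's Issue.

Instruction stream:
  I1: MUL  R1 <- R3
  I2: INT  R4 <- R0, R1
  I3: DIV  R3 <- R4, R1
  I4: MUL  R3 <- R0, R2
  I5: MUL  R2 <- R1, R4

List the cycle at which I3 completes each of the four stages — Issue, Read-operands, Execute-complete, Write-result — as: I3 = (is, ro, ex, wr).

1) issue 1, read 2, done 6, write 7
2) issue 2, read 8, done 9, write 10  <RAW R1: wait I1 write@7>
3) issue 3, read 11, done 19, write 20  <RAW R4: wait I2 write@10>
4) issue 21, read 22, done 26, write 27  <WAW R3: wait I3 write@20>
5) issue 28, read 29, done 33, write 34  <struct: MUL busy until I4 writes@27>

I3 = (3, 11, 19, 20)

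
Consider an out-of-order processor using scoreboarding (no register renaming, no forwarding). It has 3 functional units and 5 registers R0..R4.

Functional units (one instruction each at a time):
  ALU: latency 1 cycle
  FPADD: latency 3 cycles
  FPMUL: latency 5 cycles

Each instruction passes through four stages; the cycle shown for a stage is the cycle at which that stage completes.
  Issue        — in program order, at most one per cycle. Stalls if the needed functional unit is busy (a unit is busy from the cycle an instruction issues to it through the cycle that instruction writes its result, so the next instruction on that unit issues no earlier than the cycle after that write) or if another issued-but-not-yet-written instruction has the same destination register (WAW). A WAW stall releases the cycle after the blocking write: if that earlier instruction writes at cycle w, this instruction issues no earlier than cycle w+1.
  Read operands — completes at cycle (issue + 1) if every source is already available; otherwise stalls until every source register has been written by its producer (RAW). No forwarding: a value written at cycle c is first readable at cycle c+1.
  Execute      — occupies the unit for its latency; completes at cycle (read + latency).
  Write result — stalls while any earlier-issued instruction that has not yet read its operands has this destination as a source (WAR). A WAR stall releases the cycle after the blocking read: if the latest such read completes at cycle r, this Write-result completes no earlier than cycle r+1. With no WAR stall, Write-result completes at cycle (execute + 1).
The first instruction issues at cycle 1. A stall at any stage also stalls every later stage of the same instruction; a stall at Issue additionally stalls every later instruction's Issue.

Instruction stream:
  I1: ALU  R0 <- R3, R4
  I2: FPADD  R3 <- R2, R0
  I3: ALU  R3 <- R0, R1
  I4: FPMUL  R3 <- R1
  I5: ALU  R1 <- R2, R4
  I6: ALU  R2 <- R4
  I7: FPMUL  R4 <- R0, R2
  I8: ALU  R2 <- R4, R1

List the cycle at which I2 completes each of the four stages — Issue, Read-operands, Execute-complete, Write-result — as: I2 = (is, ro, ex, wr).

  I1 | 1 | 2 | 3 | 4
  I2 | 2 | 5 | 8 | 9   RAW R0: wait I1 write@4
  I3 | 10 | 11 | 12 | 13   WAW R3: wait I2 write@9
  I4 | 14 | 15 | 20 | 21   WAW R3: wait I3 write@13
  I5 | 15 | 16 | 17 | 18
  I6 | 19 | 20 | 21 | 22   struct: ALU busy until I5 writes@18
  I7 | 22 | 23 | 28 | 29   struct: FPMUL busy until I4 writes@21
  I8 | 23 | 30 | 31 | 32   RAW R4: wait I7 write@29

I2 = (2, 5, 8, 9)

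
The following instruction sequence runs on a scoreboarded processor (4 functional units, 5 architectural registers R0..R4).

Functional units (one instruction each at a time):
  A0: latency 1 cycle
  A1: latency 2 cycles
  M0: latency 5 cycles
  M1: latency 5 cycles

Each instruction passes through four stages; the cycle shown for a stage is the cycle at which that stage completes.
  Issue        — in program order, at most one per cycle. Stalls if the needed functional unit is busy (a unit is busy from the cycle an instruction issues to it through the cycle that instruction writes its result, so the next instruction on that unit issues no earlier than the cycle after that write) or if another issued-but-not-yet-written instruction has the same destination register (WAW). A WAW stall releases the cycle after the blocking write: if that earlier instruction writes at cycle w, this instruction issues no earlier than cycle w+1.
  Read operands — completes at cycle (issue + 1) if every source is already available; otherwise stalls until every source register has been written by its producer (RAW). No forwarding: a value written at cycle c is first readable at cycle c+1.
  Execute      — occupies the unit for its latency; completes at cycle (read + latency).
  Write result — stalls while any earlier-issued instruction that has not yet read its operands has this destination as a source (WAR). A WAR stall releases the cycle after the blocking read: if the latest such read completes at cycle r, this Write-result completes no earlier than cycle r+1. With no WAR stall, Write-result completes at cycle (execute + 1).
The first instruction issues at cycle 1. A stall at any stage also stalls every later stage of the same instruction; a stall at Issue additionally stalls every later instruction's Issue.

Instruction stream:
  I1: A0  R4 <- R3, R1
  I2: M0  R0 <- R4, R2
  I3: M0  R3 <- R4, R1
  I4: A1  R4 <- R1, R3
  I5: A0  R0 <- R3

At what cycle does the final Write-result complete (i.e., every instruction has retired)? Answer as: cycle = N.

cycle = 23

cycle 1: I1 issues→A0
cycle 2: I1 reads | I2 issues→M0
cycle 3: I1 exec-done
cycle 4: I1 writes R4
cycle 5: I2 reads
cycle 10: I2 exec-done
cycle 11: I2 writes R0
cycle 12: I3 issues→M0
cycle 13: I3 reads | I4 issues→A1
cycle 14: I5 issues→A0
cycle 18: I3 exec-done
cycle 19: I3 writes R3
cycle 20: I4 reads | I5 reads
cycle 21: I5 exec-done
cycle 22: I4 exec-done | I5 writes R0
cycle 23: I4 writes R4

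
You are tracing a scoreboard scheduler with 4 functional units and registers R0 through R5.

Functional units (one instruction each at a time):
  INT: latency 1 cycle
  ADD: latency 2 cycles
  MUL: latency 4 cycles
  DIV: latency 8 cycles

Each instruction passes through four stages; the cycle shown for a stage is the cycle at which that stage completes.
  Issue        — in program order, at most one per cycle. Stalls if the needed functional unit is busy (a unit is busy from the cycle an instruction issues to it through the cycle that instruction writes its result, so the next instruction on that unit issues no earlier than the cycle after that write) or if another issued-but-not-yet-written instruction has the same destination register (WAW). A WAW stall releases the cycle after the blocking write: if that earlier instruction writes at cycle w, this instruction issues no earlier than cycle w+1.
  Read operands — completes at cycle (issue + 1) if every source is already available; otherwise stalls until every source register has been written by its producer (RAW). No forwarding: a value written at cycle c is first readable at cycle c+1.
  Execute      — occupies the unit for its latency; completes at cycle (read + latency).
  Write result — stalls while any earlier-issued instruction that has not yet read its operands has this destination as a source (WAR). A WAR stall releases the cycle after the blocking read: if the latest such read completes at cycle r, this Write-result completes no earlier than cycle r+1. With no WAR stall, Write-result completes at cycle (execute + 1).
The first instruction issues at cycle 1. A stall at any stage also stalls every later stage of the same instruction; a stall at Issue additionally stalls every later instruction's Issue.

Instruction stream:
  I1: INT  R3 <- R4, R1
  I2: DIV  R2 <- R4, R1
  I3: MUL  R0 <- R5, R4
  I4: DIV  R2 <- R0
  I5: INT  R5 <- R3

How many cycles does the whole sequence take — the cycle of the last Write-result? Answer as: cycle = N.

cycle = 23

  I1 | 1 | 2 | 3 | 4
  I2 | 2 | 3 | 11 | 12
  I3 | 3 | 4 | 8 | 9
  I4 | 13 | 14 | 22 | 23   struct: DIV busy until I2 writes@12
  I5 | 14 | 15 | 16 | 17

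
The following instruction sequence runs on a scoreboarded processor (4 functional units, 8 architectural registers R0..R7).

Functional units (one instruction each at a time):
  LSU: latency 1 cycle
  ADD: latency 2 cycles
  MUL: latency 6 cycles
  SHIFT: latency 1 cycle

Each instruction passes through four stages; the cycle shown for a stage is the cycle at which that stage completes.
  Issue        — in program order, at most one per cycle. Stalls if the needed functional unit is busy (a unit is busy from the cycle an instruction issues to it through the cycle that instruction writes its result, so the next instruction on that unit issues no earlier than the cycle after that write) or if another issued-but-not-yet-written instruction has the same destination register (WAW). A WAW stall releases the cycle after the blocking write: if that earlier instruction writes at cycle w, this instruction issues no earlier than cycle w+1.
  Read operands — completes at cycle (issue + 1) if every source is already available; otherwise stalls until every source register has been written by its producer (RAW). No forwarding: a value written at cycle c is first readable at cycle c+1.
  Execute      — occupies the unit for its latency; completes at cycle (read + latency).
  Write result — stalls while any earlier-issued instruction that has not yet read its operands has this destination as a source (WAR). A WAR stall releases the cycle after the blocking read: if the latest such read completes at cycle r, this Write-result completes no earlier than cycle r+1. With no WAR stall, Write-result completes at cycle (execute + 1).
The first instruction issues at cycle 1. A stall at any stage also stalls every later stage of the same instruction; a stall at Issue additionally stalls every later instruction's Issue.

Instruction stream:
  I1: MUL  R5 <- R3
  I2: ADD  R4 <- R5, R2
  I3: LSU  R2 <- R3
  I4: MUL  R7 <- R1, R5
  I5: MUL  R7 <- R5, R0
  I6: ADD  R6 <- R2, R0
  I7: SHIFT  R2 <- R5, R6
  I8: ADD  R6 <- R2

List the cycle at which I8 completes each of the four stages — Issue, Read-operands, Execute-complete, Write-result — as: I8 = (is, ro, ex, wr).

[1] issue I1 (MUL)
[2] I1 read-ops, issue I2 (ADD)
[3] issue I3 (LSU)
[4] I3 read-ops
[5] I3 finished on LSU
[8] I1 finished on MUL
[9] I1→R5
[10] I2 read-ops, issue I4 (MUL)
[11] I3→R2, I4 read-ops
[12] I2 finished on ADD
[13] I2→R4
[17] I4 finished on MUL
[18] I4→R7
[19] issue I5 (MUL)
[20] I5 read-ops, issue I6 (ADD)
[21] I6 read-ops, issue I7 (SHIFT)
[23] I6 finished on ADD
[24] I6→R6
[25] I7 read-ops, issue I8 (ADD)
[26] I5 finished on MUL, I7 finished on SHIFT
[27] I5→R7, I7→R2
[28] I8 read-ops
[30] I8 finished on ADD
[31] I8→R6

I8 = (25, 28, 30, 31)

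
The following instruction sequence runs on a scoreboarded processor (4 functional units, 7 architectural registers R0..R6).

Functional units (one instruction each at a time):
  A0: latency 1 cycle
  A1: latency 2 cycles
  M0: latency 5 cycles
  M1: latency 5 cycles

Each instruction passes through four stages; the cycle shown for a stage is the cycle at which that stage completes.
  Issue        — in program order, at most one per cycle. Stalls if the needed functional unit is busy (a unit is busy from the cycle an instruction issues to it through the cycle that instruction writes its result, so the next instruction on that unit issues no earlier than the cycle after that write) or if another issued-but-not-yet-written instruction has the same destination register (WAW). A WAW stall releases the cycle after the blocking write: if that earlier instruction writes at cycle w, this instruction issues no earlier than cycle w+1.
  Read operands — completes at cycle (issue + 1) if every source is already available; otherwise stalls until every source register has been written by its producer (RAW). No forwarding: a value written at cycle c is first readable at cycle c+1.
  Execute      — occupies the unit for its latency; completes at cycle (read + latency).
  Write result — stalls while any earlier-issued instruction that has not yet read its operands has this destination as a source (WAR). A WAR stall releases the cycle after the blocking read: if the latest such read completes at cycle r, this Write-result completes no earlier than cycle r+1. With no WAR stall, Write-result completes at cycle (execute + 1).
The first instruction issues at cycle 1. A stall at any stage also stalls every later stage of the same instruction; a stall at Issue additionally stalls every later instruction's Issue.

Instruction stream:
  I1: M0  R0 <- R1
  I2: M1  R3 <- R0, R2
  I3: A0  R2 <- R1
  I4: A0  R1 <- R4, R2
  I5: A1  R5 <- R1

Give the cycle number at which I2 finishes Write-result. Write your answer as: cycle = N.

cycle = 15

I1 -> (1, 2, 7, 8)
I2 -> (2, 9, 14, 15)  // RAW R0: wait I1 write@8
I3 -> (3, 4, 5, 10)  // WAR R2: wait I2 read@9
I4 -> (11, 12, 13, 14)  // struct: A0 busy until I3 writes@10
I5 -> (12, 15, 17, 18)  // RAW R1: wait I4 write@14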